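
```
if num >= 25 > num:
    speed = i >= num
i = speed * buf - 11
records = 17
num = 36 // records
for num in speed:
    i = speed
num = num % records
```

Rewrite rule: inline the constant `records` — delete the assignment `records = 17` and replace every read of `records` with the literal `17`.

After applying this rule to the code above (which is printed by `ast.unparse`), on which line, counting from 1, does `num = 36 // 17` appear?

4

Transformed code:
if num >= 25 > num:
    speed = i >= num
i = speed * buf - 11
num = 36 // 17
for num in speed:
    i = speed
num = num % 17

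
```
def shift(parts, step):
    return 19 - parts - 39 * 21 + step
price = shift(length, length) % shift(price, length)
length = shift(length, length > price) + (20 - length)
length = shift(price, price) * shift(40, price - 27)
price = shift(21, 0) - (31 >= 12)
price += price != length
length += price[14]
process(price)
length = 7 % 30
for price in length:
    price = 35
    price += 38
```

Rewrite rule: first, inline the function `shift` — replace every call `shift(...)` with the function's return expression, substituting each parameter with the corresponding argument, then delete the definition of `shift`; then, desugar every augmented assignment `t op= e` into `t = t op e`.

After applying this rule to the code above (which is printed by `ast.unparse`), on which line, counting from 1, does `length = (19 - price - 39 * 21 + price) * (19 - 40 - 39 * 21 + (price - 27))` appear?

Transformed code:
price = (19 - length - 39 * 21 + length) % (19 - price - 39 * 21 + length)
length = 19 - length - 39 * 21 + (length > price) + (20 - length)
length = (19 - price - 39 * 21 + price) * (19 - 40 - 39 * 21 + (price - 27))
price = 19 - 21 - 39 * 21 + 0 - (31 >= 12)
price = price + (price != length)
length = length + price[14]
process(price)
length = 7 % 30
for price in length:
    price = 35
    price = price + 38

3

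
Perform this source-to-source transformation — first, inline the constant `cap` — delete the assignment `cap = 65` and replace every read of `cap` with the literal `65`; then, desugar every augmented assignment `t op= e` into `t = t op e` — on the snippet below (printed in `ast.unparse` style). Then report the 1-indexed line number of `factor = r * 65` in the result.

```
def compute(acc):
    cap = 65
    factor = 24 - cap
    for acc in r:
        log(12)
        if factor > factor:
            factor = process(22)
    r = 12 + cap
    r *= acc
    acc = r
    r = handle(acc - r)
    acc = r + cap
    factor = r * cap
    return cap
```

Transformed code:
def compute(acc):
    factor = 24 - 65
    for acc in r:
        log(12)
        if factor > factor:
            factor = process(22)
    r = 12 + 65
    r = r * acc
    acc = r
    r = handle(acc - r)
    acc = r + 65
    factor = r * 65
    return 65

12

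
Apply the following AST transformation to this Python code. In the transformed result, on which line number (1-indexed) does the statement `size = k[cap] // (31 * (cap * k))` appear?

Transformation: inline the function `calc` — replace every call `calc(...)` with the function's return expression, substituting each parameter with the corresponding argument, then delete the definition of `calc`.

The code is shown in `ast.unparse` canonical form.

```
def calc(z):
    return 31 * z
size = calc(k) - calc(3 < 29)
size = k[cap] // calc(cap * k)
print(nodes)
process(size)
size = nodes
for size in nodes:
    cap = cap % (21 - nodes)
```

Transformed code:
size = 31 * k - 31 * (3 < 29)
size = k[cap] // (31 * (cap * k))
print(nodes)
process(size)
size = nodes
for size in nodes:
    cap = cap % (21 - nodes)

2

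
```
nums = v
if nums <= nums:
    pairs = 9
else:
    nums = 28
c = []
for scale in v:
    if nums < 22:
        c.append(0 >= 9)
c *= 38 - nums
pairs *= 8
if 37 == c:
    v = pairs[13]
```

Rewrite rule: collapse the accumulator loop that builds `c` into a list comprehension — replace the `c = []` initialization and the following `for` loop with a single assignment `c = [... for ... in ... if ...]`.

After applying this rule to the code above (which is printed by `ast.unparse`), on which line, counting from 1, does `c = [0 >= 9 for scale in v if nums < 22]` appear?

6

Transformed code:
nums = v
if nums <= nums:
    pairs = 9
else:
    nums = 28
c = [0 >= 9 for scale in v if nums < 22]
c *= 38 - nums
pairs *= 8
if 37 == c:
    v = pairs[13]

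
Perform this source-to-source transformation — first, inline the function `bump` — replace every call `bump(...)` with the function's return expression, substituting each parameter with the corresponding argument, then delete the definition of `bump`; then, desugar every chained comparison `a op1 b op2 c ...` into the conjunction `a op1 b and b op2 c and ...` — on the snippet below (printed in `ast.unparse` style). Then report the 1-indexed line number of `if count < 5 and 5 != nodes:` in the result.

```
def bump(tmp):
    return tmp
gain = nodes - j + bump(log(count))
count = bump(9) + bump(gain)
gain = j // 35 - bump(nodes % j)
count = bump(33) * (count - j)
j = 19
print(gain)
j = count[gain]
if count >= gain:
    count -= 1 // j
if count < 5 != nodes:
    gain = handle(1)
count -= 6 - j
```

10

Transformed code:
gain = nodes - j + log(count)
count = 9 + gain
gain = j // 35 - nodes % j
count = 33 * (count - j)
j = 19
print(gain)
j = count[gain]
if count >= gain:
    count -= 1 // j
if count < 5 and 5 != nodes:
    gain = handle(1)
count -= 6 - j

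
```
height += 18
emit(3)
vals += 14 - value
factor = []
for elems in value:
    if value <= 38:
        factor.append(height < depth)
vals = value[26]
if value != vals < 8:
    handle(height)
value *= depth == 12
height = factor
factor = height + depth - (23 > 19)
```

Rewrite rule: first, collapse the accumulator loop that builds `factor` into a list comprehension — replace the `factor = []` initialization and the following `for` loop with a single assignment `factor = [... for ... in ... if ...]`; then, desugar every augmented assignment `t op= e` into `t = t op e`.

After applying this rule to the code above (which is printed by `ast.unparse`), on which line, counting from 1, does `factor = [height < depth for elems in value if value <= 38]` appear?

Transformed code:
height = height + 18
emit(3)
vals = vals + (14 - value)
factor = [height < depth for elems in value if value <= 38]
vals = value[26]
if value != vals < 8:
    handle(height)
value = value * (depth == 12)
height = factor
factor = height + depth - (23 > 19)

4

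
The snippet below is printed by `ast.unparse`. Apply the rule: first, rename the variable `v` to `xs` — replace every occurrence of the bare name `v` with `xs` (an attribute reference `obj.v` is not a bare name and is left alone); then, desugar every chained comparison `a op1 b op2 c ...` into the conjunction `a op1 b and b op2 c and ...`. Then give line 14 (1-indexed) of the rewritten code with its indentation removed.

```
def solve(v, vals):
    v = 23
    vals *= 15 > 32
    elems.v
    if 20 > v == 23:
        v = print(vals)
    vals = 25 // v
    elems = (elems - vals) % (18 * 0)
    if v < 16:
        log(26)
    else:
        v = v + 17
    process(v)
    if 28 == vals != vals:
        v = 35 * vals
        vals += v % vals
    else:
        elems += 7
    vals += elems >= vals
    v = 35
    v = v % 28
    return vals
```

if 28 == vals and vals != vals:

Transformed code:
def solve(xs, vals):
    xs = 23
    vals *= 15 > 32
    elems.v
    if 20 > xs and xs == 23:
        xs = print(vals)
    vals = 25 // xs
    elems = (elems - vals) % (18 * 0)
    if xs < 16:
        log(26)
    else:
        xs = xs + 17
    process(xs)
    if 28 == vals and vals != vals:
        xs = 35 * vals
        vals += xs % vals
    else:
        elems += 7
    vals += elems >= vals
    xs = 35
    xs = xs % 28
    return vals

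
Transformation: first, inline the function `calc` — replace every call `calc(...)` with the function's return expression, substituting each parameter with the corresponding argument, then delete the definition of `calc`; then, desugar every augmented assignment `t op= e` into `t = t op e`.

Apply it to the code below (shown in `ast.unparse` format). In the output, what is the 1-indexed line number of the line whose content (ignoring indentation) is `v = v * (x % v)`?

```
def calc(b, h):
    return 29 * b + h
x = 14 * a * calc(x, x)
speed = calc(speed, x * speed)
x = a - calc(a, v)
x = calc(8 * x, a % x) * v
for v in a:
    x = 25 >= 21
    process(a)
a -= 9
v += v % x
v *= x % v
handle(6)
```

10

Transformed code:
x = 14 * a * (29 * x + x)
speed = 29 * speed + x * speed
x = a - (29 * a + v)
x = (29 * (8 * x) + a % x) * v
for v in a:
    x = 25 >= 21
    process(a)
a = a - 9
v = v + v % x
v = v * (x % v)
handle(6)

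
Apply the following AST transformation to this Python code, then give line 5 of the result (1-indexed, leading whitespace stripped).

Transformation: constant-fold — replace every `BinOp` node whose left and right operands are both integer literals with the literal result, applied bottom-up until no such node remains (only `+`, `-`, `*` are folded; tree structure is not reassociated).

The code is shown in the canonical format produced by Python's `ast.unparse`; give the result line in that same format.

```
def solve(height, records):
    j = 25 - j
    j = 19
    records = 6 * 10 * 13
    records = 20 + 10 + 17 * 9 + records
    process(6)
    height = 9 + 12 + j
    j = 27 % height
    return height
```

records = 183 + records

Transformed code:
def solve(height, records):
    j = 25 - j
    j = 19
    records = 780
    records = 183 + records
    process(6)
    height = 21 + j
    j = 27 % height
    return height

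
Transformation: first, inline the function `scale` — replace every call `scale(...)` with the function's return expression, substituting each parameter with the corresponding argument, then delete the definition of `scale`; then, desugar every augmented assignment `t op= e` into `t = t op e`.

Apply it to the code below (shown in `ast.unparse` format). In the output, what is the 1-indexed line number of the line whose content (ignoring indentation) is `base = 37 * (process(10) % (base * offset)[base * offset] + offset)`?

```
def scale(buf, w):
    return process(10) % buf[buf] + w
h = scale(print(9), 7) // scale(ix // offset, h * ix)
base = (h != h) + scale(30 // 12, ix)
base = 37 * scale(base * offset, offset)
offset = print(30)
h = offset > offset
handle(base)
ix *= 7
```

Transformed code:
h = (process(10) % print(9)[print(9)] + 7) // (process(10) % (ix // offset)[ix // offset] + h * ix)
base = (h != h) + (process(10) % (30 // 12)[30 // 12] + ix)
base = 37 * (process(10) % (base * offset)[base * offset] + offset)
offset = print(30)
h = offset > offset
handle(base)
ix = ix * 7

3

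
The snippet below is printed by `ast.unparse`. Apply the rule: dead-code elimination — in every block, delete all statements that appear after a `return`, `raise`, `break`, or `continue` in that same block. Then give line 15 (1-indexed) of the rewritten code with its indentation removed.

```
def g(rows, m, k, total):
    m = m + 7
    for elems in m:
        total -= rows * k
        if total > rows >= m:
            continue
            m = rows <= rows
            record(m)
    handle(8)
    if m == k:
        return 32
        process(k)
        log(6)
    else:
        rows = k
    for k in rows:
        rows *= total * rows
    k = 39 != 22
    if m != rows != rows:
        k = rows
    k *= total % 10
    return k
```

Transformed code:
def g(rows, m, k, total):
    m = m + 7
    for elems in m:
        total -= rows * k
        if total > rows >= m:
            continue
    handle(8)
    if m == k:
        return 32
    else:
        rows = k
    for k in rows:
        rows *= total * rows
    k = 39 != 22
    if m != rows != rows:
        k = rows
    k *= total % 10
    return k

if m != rows != rows:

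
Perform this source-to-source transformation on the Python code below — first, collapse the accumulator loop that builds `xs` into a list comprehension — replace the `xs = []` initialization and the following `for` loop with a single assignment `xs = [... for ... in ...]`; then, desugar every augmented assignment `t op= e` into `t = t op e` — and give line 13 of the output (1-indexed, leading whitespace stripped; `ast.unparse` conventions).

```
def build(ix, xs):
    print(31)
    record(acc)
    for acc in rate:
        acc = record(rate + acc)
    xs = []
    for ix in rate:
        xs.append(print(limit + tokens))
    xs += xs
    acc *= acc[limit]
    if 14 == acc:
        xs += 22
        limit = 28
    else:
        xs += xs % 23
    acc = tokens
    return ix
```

Transformed code:
def build(ix, xs):
    print(31)
    record(acc)
    for acc in rate:
        acc = record(rate + acc)
    xs = [print(limit + tokens) for ix in rate]
    xs = xs + xs
    acc = acc * acc[limit]
    if 14 == acc:
        xs = xs + 22
        limit = 28
    else:
        xs = xs + xs % 23
    acc = tokens
    return ix

xs = xs + xs % 23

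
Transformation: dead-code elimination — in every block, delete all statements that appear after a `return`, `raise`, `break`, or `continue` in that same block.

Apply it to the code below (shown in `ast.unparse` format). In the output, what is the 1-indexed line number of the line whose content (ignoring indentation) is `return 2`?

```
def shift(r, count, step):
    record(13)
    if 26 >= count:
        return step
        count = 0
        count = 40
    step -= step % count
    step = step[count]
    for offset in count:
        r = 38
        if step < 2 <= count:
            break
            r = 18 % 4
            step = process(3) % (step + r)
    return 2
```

Transformed code:
def shift(r, count, step):
    record(13)
    if 26 >= count:
        return step
    step -= step % count
    step = step[count]
    for offset in count:
        r = 38
        if step < 2 <= count:
            break
    return 2

11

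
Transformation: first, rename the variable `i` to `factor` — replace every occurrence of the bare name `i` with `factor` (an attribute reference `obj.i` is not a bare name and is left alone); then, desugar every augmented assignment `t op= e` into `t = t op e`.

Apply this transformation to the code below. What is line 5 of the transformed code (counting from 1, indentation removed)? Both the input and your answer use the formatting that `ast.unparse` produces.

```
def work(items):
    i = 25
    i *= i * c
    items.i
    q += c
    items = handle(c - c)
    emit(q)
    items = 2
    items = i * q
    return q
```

q = q + c

Transformed code:
def work(items):
    factor = 25
    factor = factor * (factor * c)
    items.i
    q = q + c
    items = handle(c - c)
    emit(q)
    items = 2
    items = factor * q
    return q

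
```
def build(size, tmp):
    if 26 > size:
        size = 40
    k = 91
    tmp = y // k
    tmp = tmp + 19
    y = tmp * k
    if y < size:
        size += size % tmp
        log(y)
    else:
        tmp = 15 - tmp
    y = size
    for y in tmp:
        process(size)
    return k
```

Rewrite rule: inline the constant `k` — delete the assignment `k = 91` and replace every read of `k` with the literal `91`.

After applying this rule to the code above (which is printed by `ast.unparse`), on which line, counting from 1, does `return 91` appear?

Transformed code:
def build(size, tmp):
    if 26 > size:
        size = 40
    tmp = y // 91
    tmp = tmp + 19
    y = tmp * 91
    if y < size:
        size += size % tmp
        log(y)
    else:
        tmp = 15 - tmp
    y = size
    for y in tmp:
        process(size)
    return 91

15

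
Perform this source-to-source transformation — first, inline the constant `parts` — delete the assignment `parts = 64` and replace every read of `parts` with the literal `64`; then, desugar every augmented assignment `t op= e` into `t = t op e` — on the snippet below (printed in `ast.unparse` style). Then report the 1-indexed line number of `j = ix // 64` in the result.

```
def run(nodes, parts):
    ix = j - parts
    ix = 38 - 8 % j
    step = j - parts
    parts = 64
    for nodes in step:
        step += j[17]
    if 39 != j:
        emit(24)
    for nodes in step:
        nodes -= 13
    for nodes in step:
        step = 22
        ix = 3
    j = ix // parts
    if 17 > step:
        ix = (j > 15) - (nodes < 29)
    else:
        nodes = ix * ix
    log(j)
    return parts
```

14

Transformed code:
def run(nodes, parts):
    ix = j - 64
    ix = 38 - 8 % j
    step = j - 64
    for nodes in step:
        step = step + j[17]
    if 39 != j:
        emit(24)
    for nodes in step:
        nodes = nodes - 13
    for nodes in step:
        step = 22
        ix = 3
    j = ix // 64
    if 17 > step:
        ix = (j > 15) - (nodes < 29)
    else:
        nodes = ix * ix
    log(j)
    return 64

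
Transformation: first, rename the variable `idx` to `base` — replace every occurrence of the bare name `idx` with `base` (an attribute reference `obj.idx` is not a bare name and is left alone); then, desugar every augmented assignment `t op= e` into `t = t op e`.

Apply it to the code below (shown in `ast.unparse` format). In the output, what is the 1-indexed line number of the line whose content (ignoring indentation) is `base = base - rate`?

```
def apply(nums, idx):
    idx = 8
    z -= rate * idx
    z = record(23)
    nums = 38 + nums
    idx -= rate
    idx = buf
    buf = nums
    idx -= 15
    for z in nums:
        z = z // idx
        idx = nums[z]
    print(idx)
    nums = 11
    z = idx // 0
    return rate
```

Transformed code:
def apply(nums, base):
    base = 8
    z = z - rate * base
    z = record(23)
    nums = 38 + nums
    base = base - rate
    base = buf
    buf = nums
    base = base - 15
    for z in nums:
        z = z // base
        base = nums[z]
    print(base)
    nums = 11
    z = base // 0
    return rate

6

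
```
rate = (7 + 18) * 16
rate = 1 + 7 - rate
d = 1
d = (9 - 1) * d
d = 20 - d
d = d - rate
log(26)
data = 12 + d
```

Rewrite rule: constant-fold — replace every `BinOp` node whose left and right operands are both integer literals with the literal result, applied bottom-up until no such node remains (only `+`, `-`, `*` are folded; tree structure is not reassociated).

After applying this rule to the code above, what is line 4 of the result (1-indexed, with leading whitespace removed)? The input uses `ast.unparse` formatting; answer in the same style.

Transformed code:
rate = 400
rate = 8 - rate
d = 1
d = 8 * d
d = 20 - d
d = d - rate
log(26)
data = 12 + d

d = 8 * d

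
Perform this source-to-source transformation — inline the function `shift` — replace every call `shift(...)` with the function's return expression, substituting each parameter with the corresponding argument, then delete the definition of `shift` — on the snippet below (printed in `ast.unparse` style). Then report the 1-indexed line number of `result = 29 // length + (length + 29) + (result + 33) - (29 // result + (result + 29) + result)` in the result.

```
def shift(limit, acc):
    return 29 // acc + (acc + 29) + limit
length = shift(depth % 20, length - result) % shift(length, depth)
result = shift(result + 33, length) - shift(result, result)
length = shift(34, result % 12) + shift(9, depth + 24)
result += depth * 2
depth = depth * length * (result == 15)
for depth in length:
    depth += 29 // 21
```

Transformed code:
length = (29 // (length - result) + (length - result + 29) + depth % 20) % (29 // depth + (depth + 29) + length)
result = 29 // length + (length + 29) + (result + 33) - (29 // result + (result + 29) + result)
length = 29 // (result % 12) + (result % 12 + 29) + 34 + (29 // (depth + 24) + (depth + 24 + 29) + 9)
result += depth * 2
depth = depth * length * (result == 15)
for depth in length:
    depth += 29 // 21

2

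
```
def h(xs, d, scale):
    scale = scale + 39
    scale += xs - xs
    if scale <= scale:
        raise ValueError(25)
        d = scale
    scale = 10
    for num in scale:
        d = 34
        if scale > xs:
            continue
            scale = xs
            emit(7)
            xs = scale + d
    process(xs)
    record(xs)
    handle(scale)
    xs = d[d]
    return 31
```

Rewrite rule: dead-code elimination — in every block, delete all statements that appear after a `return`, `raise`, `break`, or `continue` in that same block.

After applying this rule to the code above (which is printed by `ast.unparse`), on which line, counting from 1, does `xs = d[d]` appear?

14

Transformed code:
def h(xs, d, scale):
    scale = scale + 39
    scale += xs - xs
    if scale <= scale:
        raise ValueError(25)
    scale = 10
    for num in scale:
        d = 34
        if scale > xs:
            continue
    process(xs)
    record(xs)
    handle(scale)
    xs = d[d]
    return 31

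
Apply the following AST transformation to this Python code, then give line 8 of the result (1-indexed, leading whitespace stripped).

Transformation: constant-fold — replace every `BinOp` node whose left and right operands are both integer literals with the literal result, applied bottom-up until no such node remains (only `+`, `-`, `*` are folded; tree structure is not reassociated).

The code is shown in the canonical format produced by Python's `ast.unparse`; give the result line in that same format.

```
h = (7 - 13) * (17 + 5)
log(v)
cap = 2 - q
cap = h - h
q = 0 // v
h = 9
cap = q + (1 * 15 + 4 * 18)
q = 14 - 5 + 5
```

Transformed code:
h = -132
log(v)
cap = 2 - q
cap = h - h
q = 0 // v
h = 9
cap = q + 87
q = 14

q = 14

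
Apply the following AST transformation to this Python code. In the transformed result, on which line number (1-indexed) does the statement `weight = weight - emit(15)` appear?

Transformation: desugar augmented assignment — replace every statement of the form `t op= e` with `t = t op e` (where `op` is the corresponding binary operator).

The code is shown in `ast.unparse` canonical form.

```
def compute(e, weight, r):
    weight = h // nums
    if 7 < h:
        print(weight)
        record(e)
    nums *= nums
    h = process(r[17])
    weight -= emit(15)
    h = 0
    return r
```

Transformed code:
def compute(e, weight, r):
    weight = h // nums
    if 7 < h:
        print(weight)
        record(e)
    nums = nums * nums
    h = process(r[17])
    weight = weight - emit(15)
    h = 0
    return r

8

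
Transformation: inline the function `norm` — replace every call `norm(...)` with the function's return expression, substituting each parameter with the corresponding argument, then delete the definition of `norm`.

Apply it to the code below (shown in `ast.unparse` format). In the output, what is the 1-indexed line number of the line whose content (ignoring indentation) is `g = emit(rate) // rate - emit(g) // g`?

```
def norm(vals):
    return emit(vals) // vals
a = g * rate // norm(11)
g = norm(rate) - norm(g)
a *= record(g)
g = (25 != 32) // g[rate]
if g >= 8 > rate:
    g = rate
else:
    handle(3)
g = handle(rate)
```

Transformed code:
a = g * rate // (emit(11) // 11)
g = emit(rate) // rate - emit(g) // g
a *= record(g)
g = (25 != 32) // g[rate]
if g >= 8 > rate:
    g = rate
else:
    handle(3)
g = handle(rate)

2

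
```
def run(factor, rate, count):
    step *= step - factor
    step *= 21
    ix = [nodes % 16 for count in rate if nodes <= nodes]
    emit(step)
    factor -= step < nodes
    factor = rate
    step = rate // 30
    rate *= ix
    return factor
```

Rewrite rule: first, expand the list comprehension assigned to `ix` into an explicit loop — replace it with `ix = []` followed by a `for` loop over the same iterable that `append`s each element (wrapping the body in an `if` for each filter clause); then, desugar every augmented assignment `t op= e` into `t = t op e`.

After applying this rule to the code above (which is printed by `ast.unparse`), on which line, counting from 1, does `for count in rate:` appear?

Transformed code:
def run(factor, rate, count):
    step = step * (step - factor)
    step = step * 21
    ix = []
    for count in rate:
        if nodes <= nodes:
            ix.append(nodes % 16)
    emit(step)
    factor = factor - (step < nodes)
    factor = rate
    step = rate // 30
    rate = rate * ix
    return factor

5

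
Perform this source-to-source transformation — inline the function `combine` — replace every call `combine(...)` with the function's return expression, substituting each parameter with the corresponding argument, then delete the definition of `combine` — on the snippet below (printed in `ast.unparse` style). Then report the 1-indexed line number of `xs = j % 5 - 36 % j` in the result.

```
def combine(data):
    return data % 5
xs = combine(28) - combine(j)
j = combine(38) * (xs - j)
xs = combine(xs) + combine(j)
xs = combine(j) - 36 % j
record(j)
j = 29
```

4

Transformed code:
xs = 28 % 5 - j % 5
j = 38 % 5 * (xs - j)
xs = xs % 5 + j % 5
xs = j % 5 - 36 % j
record(j)
j = 29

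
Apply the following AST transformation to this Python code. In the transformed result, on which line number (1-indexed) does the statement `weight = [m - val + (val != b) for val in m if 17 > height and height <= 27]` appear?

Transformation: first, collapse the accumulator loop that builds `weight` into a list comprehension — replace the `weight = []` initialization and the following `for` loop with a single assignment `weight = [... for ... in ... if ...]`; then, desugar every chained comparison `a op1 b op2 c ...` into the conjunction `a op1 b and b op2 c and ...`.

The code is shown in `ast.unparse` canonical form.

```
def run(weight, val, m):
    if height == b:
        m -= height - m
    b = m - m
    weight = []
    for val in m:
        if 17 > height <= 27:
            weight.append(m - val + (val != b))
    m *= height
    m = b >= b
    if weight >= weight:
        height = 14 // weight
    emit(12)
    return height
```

Transformed code:
def run(weight, val, m):
    if height == b:
        m -= height - m
    b = m - m
    weight = [m - val + (val != b) for val in m if 17 > height and height <= 27]
    m *= height
    m = b >= b
    if weight >= weight:
        height = 14 // weight
    emit(12)
    return height

5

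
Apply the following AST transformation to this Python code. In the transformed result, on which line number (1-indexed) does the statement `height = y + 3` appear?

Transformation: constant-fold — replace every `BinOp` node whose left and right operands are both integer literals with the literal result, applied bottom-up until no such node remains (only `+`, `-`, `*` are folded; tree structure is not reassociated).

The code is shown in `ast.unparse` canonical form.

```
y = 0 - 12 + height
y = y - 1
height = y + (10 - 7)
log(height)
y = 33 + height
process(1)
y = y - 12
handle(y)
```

3

Transformed code:
y = -12 + height
y = y - 1
height = y + 3
log(height)
y = 33 + height
process(1)
y = y - 12
handle(y)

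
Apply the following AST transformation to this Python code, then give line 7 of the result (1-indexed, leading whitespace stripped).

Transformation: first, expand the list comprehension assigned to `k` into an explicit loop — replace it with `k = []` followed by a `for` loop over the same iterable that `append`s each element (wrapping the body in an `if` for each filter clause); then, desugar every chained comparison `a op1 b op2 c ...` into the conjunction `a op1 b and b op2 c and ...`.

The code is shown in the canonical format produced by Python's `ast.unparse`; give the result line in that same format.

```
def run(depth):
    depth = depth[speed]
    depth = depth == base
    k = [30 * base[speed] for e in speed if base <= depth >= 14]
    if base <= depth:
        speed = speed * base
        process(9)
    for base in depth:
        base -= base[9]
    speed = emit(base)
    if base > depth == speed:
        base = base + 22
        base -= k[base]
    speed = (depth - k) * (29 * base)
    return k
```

k.append(30 * base[speed])

Transformed code:
def run(depth):
    depth = depth[speed]
    depth = depth == base
    k = []
    for e in speed:
        if base <= depth and depth >= 14:
            k.append(30 * base[speed])
    if base <= depth:
        speed = speed * base
        process(9)
    for base in depth:
        base -= base[9]
    speed = emit(base)
    if base > depth and depth == speed:
        base = base + 22
        base -= k[base]
    speed = (depth - k) * (29 * base)
    return k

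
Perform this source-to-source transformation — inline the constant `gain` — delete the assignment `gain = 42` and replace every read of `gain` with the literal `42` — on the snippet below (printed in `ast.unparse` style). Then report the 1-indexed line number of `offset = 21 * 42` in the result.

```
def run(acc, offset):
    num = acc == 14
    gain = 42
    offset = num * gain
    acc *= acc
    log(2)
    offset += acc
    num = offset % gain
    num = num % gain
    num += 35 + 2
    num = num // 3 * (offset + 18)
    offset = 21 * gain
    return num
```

Transformed code:
def run(acc, offset):
    num = acc == 14
    offset = num * 42
    acc *= acc
    log(2)
    offset += acc
    num = offset % 42
    num = num % 42
    num += 35 + 2
    num = num // 3 * (offset + 18)
    offset = 21 * 42
    return num

11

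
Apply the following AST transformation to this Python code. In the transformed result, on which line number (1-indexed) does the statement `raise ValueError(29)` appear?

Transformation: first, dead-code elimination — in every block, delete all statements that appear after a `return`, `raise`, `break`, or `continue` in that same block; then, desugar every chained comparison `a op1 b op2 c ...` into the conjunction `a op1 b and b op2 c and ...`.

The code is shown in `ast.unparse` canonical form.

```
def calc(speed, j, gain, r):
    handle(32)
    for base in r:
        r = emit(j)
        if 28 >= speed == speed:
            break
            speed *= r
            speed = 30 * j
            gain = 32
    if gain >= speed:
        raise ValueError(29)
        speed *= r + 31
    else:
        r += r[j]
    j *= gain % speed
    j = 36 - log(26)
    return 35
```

Transformed code:
def calc(speed, j, gain, r):
    handle(32)
    for base in r:
        r = emit(j)
        if 28 >= speed and speed == speed:
            break
    if gain >= speed:
        raise ValueError(29)
    else:
        r += r[j]
    j *= gain % speed
    j = 36 - log(26)
    return 35

8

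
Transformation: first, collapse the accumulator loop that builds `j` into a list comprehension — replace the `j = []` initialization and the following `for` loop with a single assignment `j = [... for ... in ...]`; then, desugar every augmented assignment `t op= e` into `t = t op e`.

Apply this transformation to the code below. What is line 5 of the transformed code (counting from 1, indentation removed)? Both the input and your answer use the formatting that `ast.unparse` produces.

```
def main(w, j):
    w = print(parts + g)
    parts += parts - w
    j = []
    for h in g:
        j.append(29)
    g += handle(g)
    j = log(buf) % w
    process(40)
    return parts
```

g = g + handle(g)

Transformed code:
def main(w, j):
    w = print(parts + g)
    parts = parts + (parts - w)
    j = [29 for h in g]
    g = g + handle(g)
    j = log(buf) % w
    process(40)
    return parts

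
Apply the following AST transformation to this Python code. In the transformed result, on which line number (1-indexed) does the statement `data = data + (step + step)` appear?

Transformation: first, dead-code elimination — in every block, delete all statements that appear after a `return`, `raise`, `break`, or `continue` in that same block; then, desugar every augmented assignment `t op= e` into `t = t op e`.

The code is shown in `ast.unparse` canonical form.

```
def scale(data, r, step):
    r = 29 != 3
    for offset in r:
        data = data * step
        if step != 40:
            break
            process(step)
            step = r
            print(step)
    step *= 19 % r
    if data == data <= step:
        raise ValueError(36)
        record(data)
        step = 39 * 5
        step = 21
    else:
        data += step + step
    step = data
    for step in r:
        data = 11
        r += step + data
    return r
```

Transformed code:
def scale(data, r, step):
    r = 29 != 3
    for offset in r:
        data = data * step
        if step != 40:
            break
    step = step * (19 % r)
    if data == data <= step:
        raise ValueError(36)
    else:
        data = data + (step + step)
    step = data
    for step in r:
        data = 11
        r = r + (step + data)
    return r

11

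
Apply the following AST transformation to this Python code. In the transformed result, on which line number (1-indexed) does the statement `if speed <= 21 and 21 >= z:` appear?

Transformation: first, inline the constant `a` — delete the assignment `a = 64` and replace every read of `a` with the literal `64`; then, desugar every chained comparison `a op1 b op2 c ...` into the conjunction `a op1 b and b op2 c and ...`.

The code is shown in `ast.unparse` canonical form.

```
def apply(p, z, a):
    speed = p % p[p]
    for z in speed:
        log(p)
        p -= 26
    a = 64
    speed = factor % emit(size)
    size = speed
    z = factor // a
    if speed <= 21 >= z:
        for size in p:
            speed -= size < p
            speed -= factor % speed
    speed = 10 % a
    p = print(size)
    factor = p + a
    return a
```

9

Transformed code:
def apply(p, z, a):
    speed = p % p[p]
    for z in speed:
        log(p)
        p -= 26
    speed = factor % emit(size)
    size = speed
    z = factor // 64
    if speed <= 21 and 21 >= z:
        for size in p:
            speed -= size < p
            speed -= factor % speed
    speed = 10 % 64
    p = print(size)
    factor = p + 64
    return 64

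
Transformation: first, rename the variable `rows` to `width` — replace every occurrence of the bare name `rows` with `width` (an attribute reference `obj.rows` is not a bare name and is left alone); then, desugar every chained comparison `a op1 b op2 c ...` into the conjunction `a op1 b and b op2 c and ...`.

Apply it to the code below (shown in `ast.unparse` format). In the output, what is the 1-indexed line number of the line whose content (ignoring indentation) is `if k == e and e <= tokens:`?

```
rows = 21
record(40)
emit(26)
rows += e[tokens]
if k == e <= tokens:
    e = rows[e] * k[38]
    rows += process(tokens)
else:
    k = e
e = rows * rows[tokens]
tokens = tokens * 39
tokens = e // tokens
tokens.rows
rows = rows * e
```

5

Transformed code:
width = 21
record(40)
emit(26)
width += e[tokens]
if k == e and e <= tokens:
    e = width[e] * k[38]
    width += process(tokens)
else:
    k = e
e = width * width[tokens]
tokens = tokens * 39
tokens = e // tokens
tokens.rows
width = width * e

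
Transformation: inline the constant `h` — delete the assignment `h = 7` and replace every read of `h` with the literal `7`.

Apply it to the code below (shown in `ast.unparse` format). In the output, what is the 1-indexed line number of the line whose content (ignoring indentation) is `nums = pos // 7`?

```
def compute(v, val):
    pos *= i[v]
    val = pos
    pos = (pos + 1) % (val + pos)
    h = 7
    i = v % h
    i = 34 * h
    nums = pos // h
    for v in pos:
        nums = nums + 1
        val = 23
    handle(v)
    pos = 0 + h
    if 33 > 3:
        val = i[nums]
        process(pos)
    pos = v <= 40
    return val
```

7

Transformed code:
def compute(v, val):
    pos *= i[v]
    val = pos
    pos = (pos + 1) % (val + pos)
    i = v % 7
    i = 34 * 7
    nums = pos // 7
    for v in pos:
        nums = nums + 1
        val = 23
    handle(v)
    pos = 0 + 7
    if 33 > 3:
        val = i[nums]
        process(pos)
    pos = v <= 40
    return val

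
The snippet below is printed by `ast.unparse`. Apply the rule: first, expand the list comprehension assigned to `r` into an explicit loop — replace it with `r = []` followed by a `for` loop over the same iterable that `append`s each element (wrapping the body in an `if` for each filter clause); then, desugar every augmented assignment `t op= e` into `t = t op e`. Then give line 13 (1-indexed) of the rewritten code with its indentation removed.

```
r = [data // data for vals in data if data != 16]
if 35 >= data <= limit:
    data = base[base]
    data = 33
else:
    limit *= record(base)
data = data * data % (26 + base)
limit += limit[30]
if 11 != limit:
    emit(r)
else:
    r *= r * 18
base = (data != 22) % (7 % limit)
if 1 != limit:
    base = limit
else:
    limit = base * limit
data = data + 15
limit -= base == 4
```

emit(r)

Transformed code:
r = []
for vals in data:
    if data != 16:
        r.append(data // data)
if 35 >= data <= limit:
    data = base[base]
    data = 33
else:
    limit = limit * record(base)
data = data * data % (26 + base)
limit = limit + limit[30]
if 11 != limit:
    emit(r)
else:
    r = r * (r * 18)
base = (data != 22) % (7 % limit)
if 1 != limit:
    base = limit
else:
    limit = base * limit
data = data + 15
limit = limit - (base == 4)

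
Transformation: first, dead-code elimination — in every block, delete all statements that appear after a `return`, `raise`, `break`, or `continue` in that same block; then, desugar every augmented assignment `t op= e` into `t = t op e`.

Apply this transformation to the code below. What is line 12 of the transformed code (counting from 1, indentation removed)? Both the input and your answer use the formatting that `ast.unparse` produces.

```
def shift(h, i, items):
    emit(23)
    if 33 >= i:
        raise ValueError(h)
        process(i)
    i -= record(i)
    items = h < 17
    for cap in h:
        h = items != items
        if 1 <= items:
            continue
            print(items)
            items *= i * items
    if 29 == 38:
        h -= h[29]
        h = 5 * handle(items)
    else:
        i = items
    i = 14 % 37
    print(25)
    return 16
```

h = h - h[29]

Transformed code:
def shift(h, i, items):
    emit(23)
    if 33 >= i:
        raise ValueError(h)
    i = i - record(i)
    items = h < 17
    for cap in h:
        h = items != items
        if 1 <= items:
            continue
    if 29 == 38:
        h = h - h[29]
        h = 5 * handle(items)
    else:
        i = items
    i = 14 % 37
    print(25)
    return 16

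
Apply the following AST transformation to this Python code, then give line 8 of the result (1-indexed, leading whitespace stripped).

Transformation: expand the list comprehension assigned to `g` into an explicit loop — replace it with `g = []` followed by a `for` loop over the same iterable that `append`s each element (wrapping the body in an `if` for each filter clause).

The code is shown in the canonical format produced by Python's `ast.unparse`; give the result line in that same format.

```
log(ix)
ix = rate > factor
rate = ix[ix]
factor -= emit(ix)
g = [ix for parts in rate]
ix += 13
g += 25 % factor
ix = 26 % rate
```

ix += 13

Transformed code:
log(ix)
ix = rate > factor
rate = ix[ix]
factor -= emit(ix)
g = []
for parts in rate:
    g.append(ix)
ix += 13
g += 25 % factor
ix = 26 % rate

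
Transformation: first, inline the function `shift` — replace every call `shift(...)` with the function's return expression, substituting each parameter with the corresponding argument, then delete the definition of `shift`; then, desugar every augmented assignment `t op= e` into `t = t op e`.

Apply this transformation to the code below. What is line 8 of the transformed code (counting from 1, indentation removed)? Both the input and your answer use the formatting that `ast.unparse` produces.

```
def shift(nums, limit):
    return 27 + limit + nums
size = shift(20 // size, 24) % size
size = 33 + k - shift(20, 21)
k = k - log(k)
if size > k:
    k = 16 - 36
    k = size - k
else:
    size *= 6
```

Transformed code:
size = (27 + 24 + 20 // size) % size
size = 33 + k - (27 + 21 + 20)
k = k - log(k)
if size > k:
    k = 16 - 36
    k = size - k
else:
    size = size * 6

size = size * 6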